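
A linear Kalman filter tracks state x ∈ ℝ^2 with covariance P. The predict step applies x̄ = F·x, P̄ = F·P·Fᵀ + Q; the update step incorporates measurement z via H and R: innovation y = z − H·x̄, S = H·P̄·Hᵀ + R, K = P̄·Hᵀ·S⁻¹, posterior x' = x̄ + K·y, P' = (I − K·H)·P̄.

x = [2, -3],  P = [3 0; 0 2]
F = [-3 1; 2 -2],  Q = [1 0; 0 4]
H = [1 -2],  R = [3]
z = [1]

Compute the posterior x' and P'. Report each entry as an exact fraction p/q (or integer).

x' = [267/217, 10/31]
P' = [1034/217 58/31; 58/31 44/31]

x̄ = F·x = [-9, 10]
P̄ = F·P·Fᵀ + Q = [30 -22; -22 24]
y = z − H·x̄ = [30]
S = H·P̄·Hᵀ + R = [217]
K = P̄·Hᵀ·S⁻¹ = [74/217; -10/31]
x' = x̄ + K·y = [267/217, 10/31]
P' = (I − K·H)·P̄ = [1034/217 58/31; 58/31 44/31]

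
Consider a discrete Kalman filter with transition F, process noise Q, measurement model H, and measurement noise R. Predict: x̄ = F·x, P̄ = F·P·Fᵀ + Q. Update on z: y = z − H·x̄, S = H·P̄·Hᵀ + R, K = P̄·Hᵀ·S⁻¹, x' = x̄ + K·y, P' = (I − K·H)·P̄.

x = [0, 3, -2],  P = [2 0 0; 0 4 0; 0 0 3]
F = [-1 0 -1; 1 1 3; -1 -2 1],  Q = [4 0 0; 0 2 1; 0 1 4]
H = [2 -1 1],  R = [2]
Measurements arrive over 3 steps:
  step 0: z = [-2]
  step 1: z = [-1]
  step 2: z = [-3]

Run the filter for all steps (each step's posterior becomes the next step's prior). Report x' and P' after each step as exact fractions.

step 0: x' = [124/69, -119/46, -49/6], P' = [229/69 13/23 -17/3; 13/23 527/46 19/2; -17/3 19/2 127/6]
step 1: x' = [8692/8849, -136760/26547, -212309/26547], P' = [76049/26547 -21490/26547 -55078/8849; -21490/26547 281065/8849 854947/26547; -55078/8849 854947/26547 1190389/26547]
step 2: x' = [2380930/43151277, -92063902/129453831, -487301857/129453831], P' = [41215157/14383759 -15356314/43151277 -249734002/43151277; -15356314/43151277 3673094740/129453831 3612441826/129453831; -249734002/43151277 3612441826/129453831 5139164614/129453831]

step 0: x̄ = F·x = [2, -3, -8]
step 0: P̄ = F·P·Fᵀ + Q = [9 -11 -1; -11 35 0; -1 0 25]
step 0: y = z − H·x̄ = [-1]
step 0: S = H·P̄·Hᵀ + R = [138]
step 0: K = P̄·Hᵀ·S⁻¹ = [14/69; -19/46; 1/6]
step 0: x' = x̄ + K·y = [124/69, -119/46, -49/6]
step 0: P' = (I − K·H)·P̄ = [229/69 13/23 -17/3; 13/23 527/46 19/2; -17/3 19/2 127/6]
step 1: x̄ = F·x = [293/46, -1745/69, -661/138]
step 1: P̄ = F·P·Fᵀ + Q = [789/46 -1247/23 105/46; -1247/23 15967/69 28/69; 105/46 28/69 6887/138]
step 1: y = z − H·x̄ = [-1575/46]
step 1: S = H·P̄·Hᵀ + R = [26547/46]
step 1: K = P̄·Hᵀ·S⁻¹ = [4177/26547; -15614/26547; 829/8849]
step 1: x' = x̄ + K·y = [8692/8849, -136760/26547, -212309/26547]
step 1: P' = (I − K·H)·P̄ = [76049/26547 -21490/26547 -55078/8849; -21490/26547 281065/8849 854947/26547; -55078/8849 854947/26547 1190389/26547]
step 2: x̄ = F·x = [186233/26547, -747611/26547, 35135/26547]
step 2: P̄ = F·P·Fᵀ + Q = [347386/8849 -3819737/26547 552574/26547; -3819737/26547 5260379/8849 -2044522/26547; 552574/26547 -2044522/26547 1570126/26547]
step 2: y = z − H·x̄ = [-1234853/26547]
step 2: S = H·P̄·Hᵀ + R = [14383759/8849]
step 2: K = P̄·Hᵀ·S⁻¹ = [2152209/14383759; -25465133/43151277; 4719796/43151277]
step 2: x' = x̄ + K·y = [2380930/43151277, -92063902/129453831, -487301857/129453831]
step 2: P' = (I − K·H)·P̄ = [41215157/14383759 -15356314/43151277 -249734002/43151277; -15356314/43151277 3673094740/129453831 3612441826/129453831; -249734002/43151277 3612441826/129453831 5139164614/129453831]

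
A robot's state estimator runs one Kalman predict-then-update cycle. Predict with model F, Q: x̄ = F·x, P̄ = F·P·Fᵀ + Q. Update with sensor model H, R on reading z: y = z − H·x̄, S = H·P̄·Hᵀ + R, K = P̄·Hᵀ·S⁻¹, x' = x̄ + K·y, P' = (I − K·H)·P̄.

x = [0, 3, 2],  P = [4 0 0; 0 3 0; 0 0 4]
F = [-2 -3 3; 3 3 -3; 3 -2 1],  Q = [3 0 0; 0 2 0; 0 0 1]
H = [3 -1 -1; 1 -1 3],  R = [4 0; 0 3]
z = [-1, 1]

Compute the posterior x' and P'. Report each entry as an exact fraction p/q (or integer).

x' = [47409/839594, 270077/419797, 60233/119942]
P' = [554805/839594 415791/419797 23699/119942; 415791/419797 1365573/419797 43336/59971; 23699/119942 43336/59971 56005/119942]

x̄ = F·x = [-3, 3, -4]
P̄ = F·P·Fᵀ + Q = [82 -87 6; -87 101 6; 6 6 53]
y = z − H·x̄ = [7, 19]
S = H·P̄·Hᵀ + R = [1394 572; 572 837]
K = P̄·Hᵀ·S⁻¹ = [166735/839594 36817/419797; -105388/419797 -13242/419797; -17895/119942 17507/59971]
x' = x̄ + K·y = [47409/839594, 270077/419797, 60233/119942]
P' = (I − K·H)·P̄ = [554805/839594 415791/419797 23699/119942; 415791/419797 1365573/419797 43336/59971; 23699/119942 43336/59971 56005/119942]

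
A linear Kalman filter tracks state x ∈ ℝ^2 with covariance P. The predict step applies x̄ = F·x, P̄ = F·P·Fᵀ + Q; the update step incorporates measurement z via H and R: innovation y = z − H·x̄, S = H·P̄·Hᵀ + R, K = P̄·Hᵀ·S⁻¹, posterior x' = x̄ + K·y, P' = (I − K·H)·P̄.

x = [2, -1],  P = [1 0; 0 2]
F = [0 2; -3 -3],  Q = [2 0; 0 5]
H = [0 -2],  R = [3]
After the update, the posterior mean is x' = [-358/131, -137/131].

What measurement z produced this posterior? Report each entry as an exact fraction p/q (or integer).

z = [2]

x̄ = F·x = [-2, -3]
P̄ = F·P·Fᵀ + Q = [10 -12; -12 32]
S = H·P̄·Hᵀ + R = [131]
K = P̄·Hᵀ·S⁻¹ = [24/131; -64/131]
x' − x̄ = [-96/131, 256/131] = K·y
y = (KᵀK)⁻¹·Kᵀ·(x' − x̄) = [-4]
z = y + H·x̄ = [-4] + [6] = [2]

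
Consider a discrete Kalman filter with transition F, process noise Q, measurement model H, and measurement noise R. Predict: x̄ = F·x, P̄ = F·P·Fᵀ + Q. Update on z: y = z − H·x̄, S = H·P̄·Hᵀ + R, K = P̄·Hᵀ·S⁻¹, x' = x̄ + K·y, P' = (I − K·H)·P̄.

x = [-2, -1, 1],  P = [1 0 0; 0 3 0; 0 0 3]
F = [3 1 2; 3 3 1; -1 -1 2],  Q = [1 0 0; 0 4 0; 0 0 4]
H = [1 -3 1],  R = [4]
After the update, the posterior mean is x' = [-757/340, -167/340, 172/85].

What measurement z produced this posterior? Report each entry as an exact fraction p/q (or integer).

z = [1]

x̄ = F·x = [-5, -8, 5]
P̄ = F·P·Fᵀ + Q = [25 24 6; 24 43 -6; 6 -6 20]
S = H·P̄·Hᵀ + R = [340]
K = P̄·Hᵀ·S⁻¹ = [-41/340; -111/340; 11/85]
x' − x̄ = [943/340, 2553/340, -253/85] = K·y
y = (KᵀK)⁻¹·Kᵀ·(x' − x̄) = [-23]
z = y + H·x̄ = [-23] + [24] = [1]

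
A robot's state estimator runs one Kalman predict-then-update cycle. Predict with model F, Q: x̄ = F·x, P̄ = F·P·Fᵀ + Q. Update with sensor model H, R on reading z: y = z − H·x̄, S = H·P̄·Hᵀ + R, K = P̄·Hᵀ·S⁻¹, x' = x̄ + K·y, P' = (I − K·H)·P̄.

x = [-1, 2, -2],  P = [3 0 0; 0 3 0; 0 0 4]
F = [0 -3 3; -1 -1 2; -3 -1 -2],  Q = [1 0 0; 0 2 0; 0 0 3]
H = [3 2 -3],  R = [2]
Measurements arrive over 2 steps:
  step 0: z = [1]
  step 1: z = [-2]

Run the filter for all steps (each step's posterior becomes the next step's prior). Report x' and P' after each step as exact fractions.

step 0: x' = [-102/59, 23/59, -105/59], P' = [25247/1829 12180/1829 33165/1829; 12180/1829 18615/1829 24484/1829; 33165/1829 24484/1829 49621/1829]
step 1: x' = [-51284847/20440372, -1298287/5110093, -41062681/20440372], P' = [306677263/20440372 -6714330/5110093 287613633/20440372; -6714330/5110093 11299656/5110093 676354/5110093; 287613633/20440372 676354/5110093 292420199/20440372]

step 0: x̄ = F·x = [-12, -5, 5]
step 0: P̄ = F·P·Fᵀ + Q = [64 33 -15; 33 24 -4; -15 -4 49]
step 0: y = z − H·x̄ = [62]
step 0: S = H·P̄·Hᵀ + R = [1829]
step 0: K = P̄·Hᵀ·S⁻¹ = [303/1829; 159/1829; -200/1829]
step 0: x' = x̄ + K·y = [-102/59, 23/59, -105/59]
step 0: P' = (I − K·H)·P̄ = [25247/1829 12180/1829 33165/1829; 12180/1829 18615/1829 24484/1829; 33165/1829 24484/1829 49621/1829]
step 1: x̄ = F·x = [-384/59, -131/59, 493/59]
step 1: P̄ = F·P·Fᵀ + Q = [175241/1829 70260/1829 -357294/1829; 70260/1829 39768/1829 -188068/1829; -357294/1829 -188068/1829 1018805/1829]
step 1: y = z − H·x̄ = [2775/59]
step 1: S = H·P̄·Hᵀ + R = [20440372/1829]
step 1: K = P̄·Hᵀ·S⁻¹ = [1738125/20440372; 213630/5110093; -4504433/20440372]
step 1: x' = x̄ + K·y = [-51284847/20440372, -1298287/5110093, -41062681/20440372]
step 1: P' = (I − K·H)·P̄ = [306677263/20440372 -6714330/5110093 287613633/20440372; -6714330/5110093 11299656/5110093 676354/5110093; 287613633/20440372 676354/5110093 292420199/20440372]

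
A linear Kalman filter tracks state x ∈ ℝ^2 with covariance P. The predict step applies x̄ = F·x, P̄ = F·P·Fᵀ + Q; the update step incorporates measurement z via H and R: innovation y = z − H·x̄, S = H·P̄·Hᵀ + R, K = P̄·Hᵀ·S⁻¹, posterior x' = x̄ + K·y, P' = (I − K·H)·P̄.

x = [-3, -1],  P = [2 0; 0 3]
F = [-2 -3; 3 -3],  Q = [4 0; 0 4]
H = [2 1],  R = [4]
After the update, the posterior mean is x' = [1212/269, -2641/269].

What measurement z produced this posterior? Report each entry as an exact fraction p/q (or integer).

x̄ = F·x = [9, -6]
P̄ = F·P·Fᵀ + Q = [39 15; 15 49]
S = H·P̄·Hᵀ + R = [269]
K = P̄·Hᵀ·S⁻¹ = [93/269; 79/269]
x' − x̄ = [-1209/269, -1027/269] = K·y
y = (KᵀK)⁻¹·Kᵀ·(x' − x̄) = [-13]
z = y + H·x̄ = [-13] + [12] = [-1]

z = [-1]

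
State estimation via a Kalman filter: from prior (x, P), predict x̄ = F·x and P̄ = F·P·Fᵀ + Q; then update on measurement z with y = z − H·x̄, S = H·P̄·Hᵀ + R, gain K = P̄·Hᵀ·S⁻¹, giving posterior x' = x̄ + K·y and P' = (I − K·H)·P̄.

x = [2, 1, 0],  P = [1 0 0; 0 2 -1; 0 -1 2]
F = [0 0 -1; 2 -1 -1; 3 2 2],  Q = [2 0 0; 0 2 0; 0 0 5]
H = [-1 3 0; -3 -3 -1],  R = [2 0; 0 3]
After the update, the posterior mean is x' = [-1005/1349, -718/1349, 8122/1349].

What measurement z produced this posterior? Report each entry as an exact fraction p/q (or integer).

z = [-1, -2]

x̄ = F·x = [0, 3, 8]
P̄ = F·P·Fᵀ + Q = [4 1 -2; 1 8 2; -2 2 22]
S = H·P̄·Hᵀ + R = [72 -74; -74 151]
K = P̄·Hᵀ·S⁻¹ = [-1113/5396 -505/2698; 1327/5396 -193/2698; -105/1349 -248/1349]
x' − x̄ = [-1005/1349, -4765/1349, -2670/1349] = K·y
y = (KᵀK)⁻¹·Kᵀ·(x' − x̄) = [-10, 15]
z = y + H·x̄ = [-10, 15] + [9, -17] = [-1, -2]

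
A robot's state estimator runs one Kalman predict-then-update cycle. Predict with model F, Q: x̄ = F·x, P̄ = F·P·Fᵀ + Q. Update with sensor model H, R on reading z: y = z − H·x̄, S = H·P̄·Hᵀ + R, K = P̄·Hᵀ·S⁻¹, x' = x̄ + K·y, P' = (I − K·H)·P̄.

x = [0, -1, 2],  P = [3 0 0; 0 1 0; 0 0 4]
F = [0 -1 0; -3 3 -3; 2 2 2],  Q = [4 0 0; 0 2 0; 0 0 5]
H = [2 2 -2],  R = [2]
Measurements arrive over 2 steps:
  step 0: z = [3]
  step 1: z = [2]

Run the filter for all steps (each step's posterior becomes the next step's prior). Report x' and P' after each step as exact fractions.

step 0: x̄ = F·x = [1, -9, 2]
step 0: P̄ = F·P·Fᵀ + Q = [5 -3 -2; -3 74 -36; -2 -36 37]
step 0: y = z − H·x̄ = [23]
step 0: S = H·P̄·Hᵀ + R = [746]
step 0: K = P̄·Hᵀ·S⁻¹ = [4/373; 107/373; -75/373]
step 0: x' = x̄ + K·y = [465/373, -896/373, -979/373]
step 0: P' = (I − K·H)·P̄ = [1833/373 -1975/373 -146/373; -1975/373 4704/373 2622/373; -146/373 2622/373 2551/373]
step 1: x̄ = F·x = [896/373, -1146/373, -2820/373]
step 1: P̄ = F·P·Fᵀ + Q = [6196/373 -12171/373 -10702/373; -12171/373 68264/373 3672/373; -10702/373 3672/373 42225/373]
step 1: y = z − H·x̄ = [-4394/373]
step 1: S = H·P̄·Hᵀ + R = [426358/373]
step 1: K = P̄·Hᵀ·S⁻¹ = [163/7351; 52421/213179; -49255/213179]
step 1: x' = x̄ + K·y = [15738/7351, -1272496/213179, -1031470/213179]
step 1: P' = (I − K·H)·P̄ = [117978/7351 -285679/7351 -167864/7351; -285679/7351 24280238/213179 15943126/213179; -167864/7351 15943126/213179 11124325/213179]

step 0: x' = [465/373, -896/373, -979/373], P' = [1833/373 -1975/373 -146/373; -1975/373 4704/373 2622/373; -146/373 2622/373 2551/373]
step 1: x' = [15738/7351, -1272496/213179, -1031470/213179], P' = [117978/7351 -285679/7351 -167864/7351; -285679/7351 24280238/213179 15943126/213179; -167864/7351 15943126/213179 11124325/213179]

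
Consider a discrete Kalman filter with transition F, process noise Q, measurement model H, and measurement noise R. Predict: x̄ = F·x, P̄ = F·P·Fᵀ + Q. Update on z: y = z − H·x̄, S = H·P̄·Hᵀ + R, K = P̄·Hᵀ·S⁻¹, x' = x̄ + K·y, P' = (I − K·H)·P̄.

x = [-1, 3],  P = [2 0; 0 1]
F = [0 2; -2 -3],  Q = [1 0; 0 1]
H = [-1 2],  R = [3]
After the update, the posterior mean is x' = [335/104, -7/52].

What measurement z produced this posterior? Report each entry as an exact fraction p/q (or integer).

z = [-3]

x̄ = F·x = [6, -7]
P̄ = F·P·Fᵀ + Q = [5 -6; -6 18]
S = H·P̄·Hᵀ + R = [104]
K = P̄·Hᵀ·S⁻¹ = [-17/104; 21/52]
x' − x̄ = [-289/104, 357/52] = K·y
y = (KᵀK)⁻¹·Kᵀ·(x' − x̄) = [17]
z = y + H·x̄ = [17] + [-20] = [-3]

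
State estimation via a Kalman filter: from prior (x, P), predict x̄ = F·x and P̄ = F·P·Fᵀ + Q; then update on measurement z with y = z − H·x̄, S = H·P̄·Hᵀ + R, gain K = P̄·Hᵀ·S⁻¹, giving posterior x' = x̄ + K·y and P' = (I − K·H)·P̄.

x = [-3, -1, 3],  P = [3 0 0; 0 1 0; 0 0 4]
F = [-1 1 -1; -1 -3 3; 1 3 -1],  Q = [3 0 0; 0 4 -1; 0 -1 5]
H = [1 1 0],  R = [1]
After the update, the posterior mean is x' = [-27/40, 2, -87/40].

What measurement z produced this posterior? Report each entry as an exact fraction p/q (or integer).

z = [1]

x̄ = F·x = [-1, 15, -9]
P̄ = F·P·Fᵀ + Q = [11 -12 4; -12 52 -25; 4 -25 21]
S = H·P̄·Hᵀ + R = [40]
K = P̄·Hᵀ·S⁻¹ = [-1/40; 1; -21/40]
x' − x̄ = [13/40, -13, 273/40] = K·y
y = (KᵀK)⁻¹·Kᵀ·(x' − x̄) = [-13]
z = y + H·x̄ = [-13] + [14] = [1]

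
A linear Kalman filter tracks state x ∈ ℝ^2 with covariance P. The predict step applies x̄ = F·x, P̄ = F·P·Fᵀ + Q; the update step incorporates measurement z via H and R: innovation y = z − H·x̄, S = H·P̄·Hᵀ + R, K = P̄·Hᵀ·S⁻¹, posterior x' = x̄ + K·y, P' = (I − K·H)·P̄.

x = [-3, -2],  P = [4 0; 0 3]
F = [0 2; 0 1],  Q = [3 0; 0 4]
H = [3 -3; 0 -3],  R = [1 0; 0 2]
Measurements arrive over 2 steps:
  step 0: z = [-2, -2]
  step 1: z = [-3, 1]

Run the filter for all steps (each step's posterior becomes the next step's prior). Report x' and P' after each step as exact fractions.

step 0: x̄ = F·x = [-4, -2]
step 0: P̄ = F·P·Fᵀ + Q = [15 6; 6 7]
step 0: y = z − H·x̄ = [4, -8]
step 0: S = H·P̄·Hᵀ + R = [91 9; 9 65]
step 0: K = P̄·Hᵀ·S⁻¹ = [1917/5834 -1881/5834; -3/2917 -942/2917]
step 0: x' = x̄ + K·y = [-310/2917, 1690/2917]
step 0: P' = (I − K·H)·P̄ = [1893/5834 627/2917; 627/2917 628/2917]
step 1: x̄ = F·x = [3380/2917, 1690/2917]
step 1: P̄ = F·P·Fᵀ + Q = [11263/2917 1256/2917; 1256/2917 12296/2917]
step 1: y = z − H·x̄ = [-13821/2917, 7987/2917]
step 1: S = H·P̄·Hᵀ + R = [192340/2917 99360/2917; 99360/2917 116498/2917]
step 1: K = P̄·Hᵀ·S⁻¹ = [663657/2148580 -31776/107429; -1656/107429 -32604/107429]
step 1: x' = x̄ + K·y = [-2394961/2148580, -19186/107429]
step 1: P' = (I − K·H)·P̄ = [644899/2148580 21184/107429; 21184/107429 21736/107429]

step 0: x' = [-310/2917, 1690/2917], P' = [1893/5834 627/2917; 627/2917 628/2917]
step 1: x' = [-2394961/2148580, -19186/107429], P' = [644899/2148580 21184/107429; 21184/107429 21736/107429]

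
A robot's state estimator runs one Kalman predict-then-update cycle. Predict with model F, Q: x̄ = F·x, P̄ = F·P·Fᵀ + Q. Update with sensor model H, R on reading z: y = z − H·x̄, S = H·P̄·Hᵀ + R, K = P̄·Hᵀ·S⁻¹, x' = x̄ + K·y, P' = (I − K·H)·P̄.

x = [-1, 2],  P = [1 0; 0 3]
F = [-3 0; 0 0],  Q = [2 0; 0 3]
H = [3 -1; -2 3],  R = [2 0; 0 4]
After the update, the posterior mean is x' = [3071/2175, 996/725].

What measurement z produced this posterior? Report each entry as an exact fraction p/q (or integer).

x̄ = F·x = [3, 0]
P̄ = F·P·Fᵀ + Q = [11 0; 0 3]
S = H·P̄·Hᵀ + R = [104 -75; -75 75]
K = P̄·Hᵀ·S⁻¹ = [11/29 187/2175; 6/29 237/725]
x' − x̄ = [-3454/2175, 996/725] = K·y
y = (KᵀK)⁻¹·Kᵀ·(x' − x̄) = [-6, 8]
z = y + H·x̄ = [-6, 8] + [9, -6] = [3, 2]

z = [3, 2]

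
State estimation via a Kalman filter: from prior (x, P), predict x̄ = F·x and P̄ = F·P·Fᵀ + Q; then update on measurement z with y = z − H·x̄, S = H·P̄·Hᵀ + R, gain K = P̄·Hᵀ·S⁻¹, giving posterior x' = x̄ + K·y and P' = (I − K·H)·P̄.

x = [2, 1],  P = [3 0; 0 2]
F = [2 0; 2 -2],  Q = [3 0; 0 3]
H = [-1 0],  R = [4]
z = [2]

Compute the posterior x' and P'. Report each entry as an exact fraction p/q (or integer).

x' = [-14/19, -34/19]
P' = [60/19 48/19; 48/19 293/19]

x̄ = F·x = [4, 2]
P̄ = F·P·Fᵀ + Q = [15 12; 12 23]
y = z − H·x̄ = [6]
S = H·P̄·Hᵀ + R = [19]
K = P̄·Hᵀ·S⁻¹ = [-15/19; -12/19]
x' = x̄ + K·y = [-14/19, -34/19]
P' = (I − K·H)·P̄ = [60/19 48/19; 48/19 293/19]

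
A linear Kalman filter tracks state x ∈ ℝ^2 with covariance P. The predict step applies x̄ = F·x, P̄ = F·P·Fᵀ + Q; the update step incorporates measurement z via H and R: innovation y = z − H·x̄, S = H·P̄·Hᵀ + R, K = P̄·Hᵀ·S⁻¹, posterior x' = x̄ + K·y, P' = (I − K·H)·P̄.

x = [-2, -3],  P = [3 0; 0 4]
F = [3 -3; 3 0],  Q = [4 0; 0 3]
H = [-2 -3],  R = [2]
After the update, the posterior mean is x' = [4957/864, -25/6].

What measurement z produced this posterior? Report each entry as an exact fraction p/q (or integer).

z = [1]

x̄ = F·x = [3, -6]
P̄ = F·P·Fᵀ + Q = [67 27; 27 30]
S = H·P̄·Hᵀ + R = [864]
K = P̄·Hᵀ·S⁻¹ = [-215/864; -1/6]
x' − x̄ = [2365/864, 11/6] = K·y
y = (KᵀK)⁻¹·Kᵀ·(x' − x̄) = [-11]
z = y + H·x̄ = [-11] + [12] = [1]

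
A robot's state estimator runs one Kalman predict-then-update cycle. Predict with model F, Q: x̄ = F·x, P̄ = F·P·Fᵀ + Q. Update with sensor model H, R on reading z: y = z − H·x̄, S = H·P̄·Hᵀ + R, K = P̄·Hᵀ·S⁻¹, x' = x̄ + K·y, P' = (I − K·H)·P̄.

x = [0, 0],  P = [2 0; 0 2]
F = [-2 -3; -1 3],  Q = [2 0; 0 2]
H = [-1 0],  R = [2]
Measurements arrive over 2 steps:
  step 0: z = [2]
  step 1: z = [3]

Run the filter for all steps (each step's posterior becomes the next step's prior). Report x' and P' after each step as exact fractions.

step 0: x' = [-28/15, 14/15], P' = [28/15 -14/15; -14/15 232/15]
step 1: x' = [-3079/1046, 8795/1046], P' = [1031/523 -995/523; -995/523 11751/523]

step 0: x̄ = F·x = [0, 0]
step 0: P̄ = F·P·Fᵀ + Q = [28 -14; -14 22]
step 0: y = z − H·x̄ = [2]
step 0: S = H·P̄·Hᵀ + R = [30]
step 0: K = P̄·Hᵀ·S⁻¹ = [-14/15; 7/15]
step 0: x' = x̄ + K·y = [-28/15, 14/15]
step 0: P' = (I − K·H)·P̄ = [28/15 -14/15; -14/15 232/15]
step 1: x̄ = F·x = [14/15, 14/3]
step 1: P̄ = F·P·Fᵀ + Q = [2062/15 -398/3; -398/3 446/3]
step 1: y = z − H·x̄ = [59/15]
step 1: S = H·P̄·Hᵀ + R = [2092/15]
step 1: K = P̄·Hᵀ·S⁻¹ = [-1031/1046; 995/1046]
step 1: x' = x̄ + K·y = [-3079/1046, 8795/1046]
step 1: P' = (I − K·H)·P̄ = [1031/523 -995/523; -995/523 11751/523]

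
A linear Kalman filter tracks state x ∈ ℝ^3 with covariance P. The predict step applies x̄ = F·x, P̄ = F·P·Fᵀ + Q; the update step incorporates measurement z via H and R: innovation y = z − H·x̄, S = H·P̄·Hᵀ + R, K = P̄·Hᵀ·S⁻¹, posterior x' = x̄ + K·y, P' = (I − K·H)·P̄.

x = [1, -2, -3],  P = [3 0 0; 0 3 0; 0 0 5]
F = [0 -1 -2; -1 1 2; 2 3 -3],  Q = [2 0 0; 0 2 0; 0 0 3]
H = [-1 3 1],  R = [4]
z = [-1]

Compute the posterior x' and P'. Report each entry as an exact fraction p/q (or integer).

x̄ = F·x = [8, -9, 5]
P̄ = F·P·Fᵀ + Q = [25 -23 21; -23 28 -27; 21 -27 87]
y = z − H·x̄ = [29]
S = H·P̄·Hᵀ + R = [302]
K = P̄·Hᵀ·S⁻¹ = [-73/302; 40/151; -15/302]
x' = x̄ + K·y = [299/302, -199/151, 1075/302]
P' = (I − K·H)·P̄ = [2221/302 -553/151 5247/302; -553/151 1028/151 -3477/151; 5247/302 -3477/151 26049/302]

x' = [299/302, -199/151, 1075/302]
P' = [2221/302 -553/151 5247/302; -553/151 1028/151 -3477/151; 5247/302 -3477/151 26049/302]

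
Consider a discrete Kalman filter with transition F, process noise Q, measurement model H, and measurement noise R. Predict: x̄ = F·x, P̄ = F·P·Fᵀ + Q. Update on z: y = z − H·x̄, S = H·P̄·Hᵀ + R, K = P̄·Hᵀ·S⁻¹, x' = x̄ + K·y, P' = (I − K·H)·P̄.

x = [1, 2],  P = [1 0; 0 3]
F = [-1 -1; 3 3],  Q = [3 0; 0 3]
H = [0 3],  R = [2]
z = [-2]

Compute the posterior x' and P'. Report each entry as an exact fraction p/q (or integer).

x' = [-15/353, -216/353]
P' = [1175/353 -24/353; -24/353 78/353]

x̄ = F·x = [-3, 9]
P̄ = F·P·Fᵀ + Q = [7 -12; -12 39]
y = z − H·x̄ = [-29]
S = H·P̄·Hᵀ + R = [353]
K = P̄·Hᵀ·S⁻¹ = [-36/353; 117/353]
x' = x̄ + K·y = [-15/353, -216/353]
P' = (I − K·H)·P̄ = [1175/353 -24/353; -24/353 78/353]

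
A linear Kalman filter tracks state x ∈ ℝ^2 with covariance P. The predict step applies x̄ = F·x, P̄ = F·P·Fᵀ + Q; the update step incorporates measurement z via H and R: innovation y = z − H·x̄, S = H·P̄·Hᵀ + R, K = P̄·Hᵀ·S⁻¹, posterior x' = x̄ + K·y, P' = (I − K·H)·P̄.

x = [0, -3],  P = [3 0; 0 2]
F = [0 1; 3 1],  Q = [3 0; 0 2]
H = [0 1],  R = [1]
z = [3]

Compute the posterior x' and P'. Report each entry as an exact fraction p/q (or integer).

x' = [-21/8, 45/16]
P' = [39/8 1/16; 1/16 31/32]

x̄ = F·x = [-3, -3]
P̄ = F·P·Fᵀ + Q = [5 2; 2 31]
y = z − H·x̄ = [6]
S = H·P̄·Hᵀ + R = [32]
K = P̄·Hᵀ·S⁻¹ = [1/16; 31/32]
x' = x̄ + K·y = [-21/8, 45/16]
P' = (I − K·H)·P̄ = [39/8 1/16; 1/16 31/32]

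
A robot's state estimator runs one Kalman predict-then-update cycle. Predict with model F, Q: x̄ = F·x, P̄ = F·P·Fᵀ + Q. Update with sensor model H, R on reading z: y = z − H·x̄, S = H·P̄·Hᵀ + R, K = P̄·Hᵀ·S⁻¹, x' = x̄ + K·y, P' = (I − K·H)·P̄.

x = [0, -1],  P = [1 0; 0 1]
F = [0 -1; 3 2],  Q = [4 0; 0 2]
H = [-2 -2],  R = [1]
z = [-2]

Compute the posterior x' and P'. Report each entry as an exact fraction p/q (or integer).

x̄ = F·x = [1, -2]
P̄ = F·P·Fᵀ + Q = [5 -2; -2 15]
y = z − H·x̄ = [-4]
S = H·P̄·Hᵀ + R = [65]
K = P̄·Hᵀ·S⁻¹ = [-6/65; -2/5]
x' = x̄ + K·y = [89/65, -2/5]
P' = (I − K·H)·P̄ = [289/65 -22/5; -22/5 23/5]

x' = [89/65, -2/5]
P' = [289/65 -22/5; -22/5 23/5]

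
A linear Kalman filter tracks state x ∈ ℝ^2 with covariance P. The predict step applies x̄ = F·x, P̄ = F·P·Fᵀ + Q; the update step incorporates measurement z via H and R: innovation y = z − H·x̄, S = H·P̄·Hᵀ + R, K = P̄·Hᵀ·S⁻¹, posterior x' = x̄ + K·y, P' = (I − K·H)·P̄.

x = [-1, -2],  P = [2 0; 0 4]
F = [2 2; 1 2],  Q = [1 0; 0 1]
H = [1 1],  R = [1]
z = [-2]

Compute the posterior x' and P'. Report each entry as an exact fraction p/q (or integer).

x' = [-21/17, -74/85]
P' = [20/17 -11/17; -11/17 94/85]

x̄ = F·x = [-6, -5]
P̄ = F·P·Fᵀ + Q = [25 20; 20 19]
y = z − H·x̄ = [9]
S = H·P̄·Hᵀ + R = [85]
K = P̄·Hᵀ·S⁻¹ = [9/17; 39/85]
x' = x̄ + K·y = [-21/17, -74/85]
P' = (I − K·H)·P̄ = [20/17 -11/17; -11/17 94/85]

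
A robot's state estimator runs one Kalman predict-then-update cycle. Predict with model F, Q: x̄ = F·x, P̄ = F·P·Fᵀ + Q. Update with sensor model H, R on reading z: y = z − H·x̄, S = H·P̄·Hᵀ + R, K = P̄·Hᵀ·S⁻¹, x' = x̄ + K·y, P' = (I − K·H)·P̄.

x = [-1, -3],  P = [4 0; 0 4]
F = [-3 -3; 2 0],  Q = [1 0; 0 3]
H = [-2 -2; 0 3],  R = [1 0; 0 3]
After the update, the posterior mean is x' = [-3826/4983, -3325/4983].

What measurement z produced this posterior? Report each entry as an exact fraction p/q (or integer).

z = [3, -2]

x̄ = F·x = [12, -2]
P̄ = F·P·Fᵀ + Q = [73 -24; -24 19]
S = H·P̄·Hᵀ + R = [177 30; 30 174]
K = P̄·Hᵀ·S⁻¹ = [-2482/4983 -1634/4983; 5/4983 3263/9966]
x' − x̄ = [-63622/4983, 6641/4983] = K·y
y = (KᵀK)⁻¹·Kᵀ·(x' − x̄) = [23, 4]
z = y + H·x̄ = [23, 4] + [-20, -6] = [3, -2]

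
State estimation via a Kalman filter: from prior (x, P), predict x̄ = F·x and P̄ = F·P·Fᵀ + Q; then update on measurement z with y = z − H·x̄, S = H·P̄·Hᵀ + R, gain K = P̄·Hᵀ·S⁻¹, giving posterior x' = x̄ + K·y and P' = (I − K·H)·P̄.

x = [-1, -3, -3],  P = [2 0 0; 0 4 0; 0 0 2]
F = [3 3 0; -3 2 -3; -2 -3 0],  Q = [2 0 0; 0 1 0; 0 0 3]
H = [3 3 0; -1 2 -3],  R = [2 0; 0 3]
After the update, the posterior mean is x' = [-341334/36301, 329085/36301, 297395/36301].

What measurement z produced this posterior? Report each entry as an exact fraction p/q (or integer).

z = [-1, 3]

x̄ = F·x = [-12, 6, 11]
P̄ = F·P·Fᵀ + Q = [56 6 -48; 6 53 -12; -48 -12 47]
S = H·P̄·Hᵀ + R = [1091 708; 708 526]
K = P̄·Hᵀ·S⁻¹ = [13518/36301 -11294/36301; -1593/36301 11530/36301; -5922/36301 -207/72602]
x' − x̄ = [94278/36301, 111279/36301, -101916/36301] = K·y
y = (KᵀK)⁻¹·Kᵀ·(x' − x̄) = [17, 12]
z = y + H·x̄ = [17, 12] + [-18, -9] = [-1, 3]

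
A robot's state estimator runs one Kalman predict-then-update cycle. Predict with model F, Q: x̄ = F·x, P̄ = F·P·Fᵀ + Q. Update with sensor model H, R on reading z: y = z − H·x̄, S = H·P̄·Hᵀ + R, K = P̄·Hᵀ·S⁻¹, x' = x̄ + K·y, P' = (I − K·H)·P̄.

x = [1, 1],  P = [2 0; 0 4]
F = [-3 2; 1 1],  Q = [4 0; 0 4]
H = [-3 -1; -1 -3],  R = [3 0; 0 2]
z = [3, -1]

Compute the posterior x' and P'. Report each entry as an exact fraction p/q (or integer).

x' = [-5371/4203, 1106/1401]
P' = [5566/12609 -938/4203; -938/4203 442/1401]

x̄ = F·x = [-1, 2]
P̄ = F·P·Fᵀ + Q = [38 2; 2 10]
y = z − H·x̄ = [2, 4]
S = H·P̄·Hᵀ + R = [367 164; 164 142]
K = P̄·Hᵀ·S⁻¹ = [-4628/12609 1438/12609; 496/4203 -1520/4203]
x' = x̄ + K·y = [-5371/4203, 1106/1401]
P' = (I − K·H)·P̄ = [5566/12609 -938/4203; -938/4203 442/1401]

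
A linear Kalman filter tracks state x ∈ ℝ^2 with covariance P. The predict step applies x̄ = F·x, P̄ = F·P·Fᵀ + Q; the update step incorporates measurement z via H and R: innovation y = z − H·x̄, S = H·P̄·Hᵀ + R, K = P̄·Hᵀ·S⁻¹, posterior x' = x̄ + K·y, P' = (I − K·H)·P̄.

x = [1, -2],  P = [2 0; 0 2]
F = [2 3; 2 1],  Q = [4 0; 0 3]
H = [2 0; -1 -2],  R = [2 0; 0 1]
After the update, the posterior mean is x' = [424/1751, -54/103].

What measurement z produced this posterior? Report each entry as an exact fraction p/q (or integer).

x̄ = F·x = [-4, 0]
P̄ = F·P·Fᵀ + Q = [30 14; 14 13]
S = H·P̄·Hᵀ + R = [122 -116; -116 139]
K = P̄·Hᵀ·S⁻¹ = [806/1751 -58/1751; -22/103 -48/103]
x' − x̄ = [7428/1751, -54/103] = K·y
y = (KᵀK)⁻¹·Kᵀ·(x' − x̄) = [9, -3]
z = y + H·x̄ = [9, -3] + [-8, 4] = [1, 1]

z = [1, 1]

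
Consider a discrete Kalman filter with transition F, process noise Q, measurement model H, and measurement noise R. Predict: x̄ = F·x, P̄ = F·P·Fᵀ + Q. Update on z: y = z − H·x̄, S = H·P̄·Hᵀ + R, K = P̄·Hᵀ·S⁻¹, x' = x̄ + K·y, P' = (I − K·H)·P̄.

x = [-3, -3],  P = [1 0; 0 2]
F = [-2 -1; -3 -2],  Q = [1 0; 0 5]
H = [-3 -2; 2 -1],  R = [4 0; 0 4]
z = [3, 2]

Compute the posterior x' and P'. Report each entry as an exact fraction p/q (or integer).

x̄ = F·x = [9, 15]
P̄ = F·P·Fᵀ + Q = [7 10; 10 22]
y = z − H·x̄ = [60, -1]
S = H·P̄·Hᵀ + R = [275 -8; -8 14]
K = P̄·Hᵀ·S⁻¹ = [-271/1893 386/1893; -526/1893 -571/1893]
x' = x̄ + K·y = [391/1893, -2594/1893]
P' = (I − K·H)·P̄ = [596/1893 -352/1893; -352/1893 1580/1893]

x' = [391/1893, -2594/1893]
P' = [596/1893 -352/1893; -352/1893 1580/1893]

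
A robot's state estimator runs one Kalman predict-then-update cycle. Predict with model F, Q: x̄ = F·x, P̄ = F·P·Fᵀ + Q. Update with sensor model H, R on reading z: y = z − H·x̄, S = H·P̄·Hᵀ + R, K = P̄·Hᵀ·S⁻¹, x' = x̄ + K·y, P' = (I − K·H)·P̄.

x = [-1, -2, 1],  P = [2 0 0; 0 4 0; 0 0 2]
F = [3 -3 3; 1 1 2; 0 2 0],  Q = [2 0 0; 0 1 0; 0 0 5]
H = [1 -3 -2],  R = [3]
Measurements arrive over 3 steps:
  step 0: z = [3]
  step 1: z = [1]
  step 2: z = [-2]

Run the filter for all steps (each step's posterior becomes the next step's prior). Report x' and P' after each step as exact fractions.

step 0: x̄ = F·x = [6, -1, -4]
step 0: P̄ = F·P·Fᵀ + Q = [74 6 -24; 6 15 8; -24 8 21]
step 0: y = z − H·x̄ = [-14]
step 0: S = H·P̄·Hᵀ + R = [452]
step 0: K = P̄·Hᵀ·S⁻¹ = [26/113; -55/452; -45/226]
step 0: x' = x̄ + K·y = [314/113, 159/226, -137/113]
step 0: P' = (I − K·H)·P̄ = [5658/113 2108/113 -372/113; 2108/113 3755/452 -667/226; -372/113 -667/226 348/113]
step 1: x̄ = F·x = [585/226, 239/226, 159/113]
step 1: P̄ = F·P·Fᵀ + Q = [96367/452 55593/452 10029/226; 55593/452 37983/452 9519/226; 10029/226 9519/226 4320/113]
step 1: y = z − H·x̄ = [497/113]
step 1: S = H·P̄·Hᵀ + R = [80839/113]
step 1: K = P̄·Hᵀ·S⁻¹ = [-2512/7349; -24108/80839; -17904/80839]
step 1: x' = x̄ + K·y = [15949/14698, -41087/161678, 35001/80839]
step 1: P' = (I − K·H)·P̄ = [3810219/29396 1471821/29396 -143775/14698; 1471821/29396 6599337/323356 -829671/161678; -143775/14698 -829671/161678 253728/80839]
step 2: x̄ = F·x = [39072/7349, 137178/80839, -41087/80839]
step 2: P̄ = F·P·Fᵀ + Q = [2906803/7349 2012256/7349 1081548/7349; 2012256/7349 16496311/80839 9735342/80839; 1081548/7349 9735342/80839 7003532/80839]
step 2: y = z − H·x̄ = [-262110/80839]
step 2: S = H·P̄·Hᵀ + R = [145125373/80839]
step 2: K = P̄·Hᵀ·S⁻¹ = [-58223671/145125373; -46824801/145125373; -31316062/145125373]
step 2: x' = x̄ + K·y = [960362334/145125373, 398090736/145125373, 27777271/145125373]
step 2: P' = (I − K·H)·P̄ = [15467332612/145125373 6012093423/145125373 -1197138322/145125373; 6012093423/145125373 2492253718/145125373 -662096664/145125373; -1197138322/145125373 -662096664/145125373 441549928/145125373]

step 0: x' = [314/113, 159/226, -137/113], P' = [5658/113 2108/113 -372/113; 2108/113 3755/452 -667/226; -372/113 -667/226 348/113]
step 1: x' = [15949/14698, -41087/161678, 35001/80839], P' = [3810219/29396 1471821/29396 -143775/14698; 1471821/29396 6599337/323356 -829671/161678; -143775/14698 -829671/161678 253728/80839]
step 2: x' = [960362334/145125373, 398090736/145125373, 27777271/145125373], P' = [15467332612/145125373 6012093423/145125373 -1197138322/145125373; 6012093423/145125373 2492253718/145125373 -662096664/145125373; -1197138322/145125373 -662096664/145125373 441549928/145125373]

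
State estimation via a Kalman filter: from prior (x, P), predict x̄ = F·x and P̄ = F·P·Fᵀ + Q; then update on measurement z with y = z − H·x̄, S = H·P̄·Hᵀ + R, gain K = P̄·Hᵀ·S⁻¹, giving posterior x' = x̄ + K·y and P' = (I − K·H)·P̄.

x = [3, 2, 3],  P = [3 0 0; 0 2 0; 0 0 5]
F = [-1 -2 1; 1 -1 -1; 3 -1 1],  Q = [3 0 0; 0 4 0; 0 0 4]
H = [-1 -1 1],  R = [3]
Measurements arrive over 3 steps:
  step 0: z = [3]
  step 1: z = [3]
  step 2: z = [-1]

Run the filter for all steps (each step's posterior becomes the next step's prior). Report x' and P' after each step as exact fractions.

step 0: x' = [-7/18, -28/27, 62/27], P' = [89/6 -46/9 80/9; -46/9 370/27 226/27; 80/9 226/27 514/27]
step 1: x' = [6466/1481, -10427/4443, 22087/4443], P' = [77875/4443 30267/1481 167347/4443; 30267/1481 235544/4443 323984/4443; 167347/4443 323984/4443 166936/1481]
step 2: x' = [135530893/16787073, 122108618/16787073, 80475756/5595691], P' = [220283566/16787073 168635462/16787073 126399568/5595691; 168635462/16787073 509713681/16787073 219655911/5595691; 126399568/5595691 219655911/5595691 353101987/5595691]

step 0: x̄ = F·x = [-4, -2, 10]
step 0: P̄ = F·P·Fᵀ + Q = [19 -4 0; -4 14 6; 0 6 38]
step 0: y = z − H·x̄ = [-13]
step 0: S = H·P̄·Hᵀ + R = [54]
step 0: K = P̄·Hᵀ·S⁻¹ = [-5/18; -2/27; 16/27]
step 0: x' = x̄ + K·y = [-7/18, -28/27, 62/27]
step 0: P' = (I − K·H)·P̄ = [89/6 -46/9 80/9; -46/9 370/27 226/27; 80/9 226/27 514/27]
step 1: x̄ = F·x = [257/54, -89/54, 13/6]
step 1: P̄ = F·P·Fᵀ + Q = [1079/54 1339/54 121/6; 1339/54 3281/54 251/6; 121/6 251/6 475/2]
step 1: y = z − H·x̄ = [71/18]
step 1: S = H·P̄·Hᵀ + R = [1481/6]
step 1: K = P̄·Hᵀ·S⁻¹ = [-443/4443; -787/4443; 1053/1481]
step 1: x' = x̄ + K·y = [6466/1481, -10427/4443, 22087/4443]
step 1: P' = (I − K·H)·P̄ = [77875/4443 30267/1481 167347/4443; 30267/1481 235544/4443 323984/4443; 167347/4443 323984/4443 166936/1481]
step 2: x̄ = F·x = [23543/4443, 7738/4443, 30236/1481]
step 2: P̄ = F·P·Fᵀ + Q = [266762/4443 460282/4443 -117664/1481; 460282/4443 963671/4443 -243179/1481; -117664/1481 -243179/1481 1266307/4443]
step 2: y = z − H·x̄ = [-21290/1481]
step 2: S = H·P̄·Hᵀ + R = [5595691/4443]
step 2: K = P̄·Hᵀ·S⁻¹ = [-1080036/5595691; -2153490/5595691; 2348836/5595691]
step 2: x' = x̄ + K·y = [135530893/16787073, 122108618/16787073, 80475756/5595691]
step 2: P' = (I − K·H)·P̄ = [220283566/16787073 168635462/16787073 126399568/5595691; 168635462/16787073 509713681/16787073 219655911/5595691; 126399568/5595691 219655911/5595691 353101987/5595691]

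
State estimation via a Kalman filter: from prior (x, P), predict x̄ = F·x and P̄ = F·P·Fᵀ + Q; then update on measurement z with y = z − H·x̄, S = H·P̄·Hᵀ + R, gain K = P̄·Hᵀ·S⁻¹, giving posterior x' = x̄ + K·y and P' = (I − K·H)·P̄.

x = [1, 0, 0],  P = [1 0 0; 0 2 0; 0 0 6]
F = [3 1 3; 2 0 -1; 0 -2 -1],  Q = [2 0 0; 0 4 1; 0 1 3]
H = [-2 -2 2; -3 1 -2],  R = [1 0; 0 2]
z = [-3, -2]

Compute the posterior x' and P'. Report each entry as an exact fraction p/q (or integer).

x̄ = F·x = [3, 2, 0]
P̄ = F·P·Fᵀ + Q = [67 -12 -22; -12 14 7; -22 7 17]
y = z − H·x̄ = [7, 5]
S = H·P̄·Hᵀ + R = [417 344; 344 467]
K = P̄·Hᵀ·S⁻¹ = [-13782/76403 -17497/76403; -7714/76403 11572/76403; 16472/76403 -5753/76403]
x' = x̄ + K·y = [45250/76403, 156668/76403, 86539/76403]
P' = (I − K·H)·P̄ = [39580/76403 -149124/76403 -116435/76403; -149124/76403 730190/76403 577209/76403; -116435/76403 577209/76403 469010/76403]

x' = [45250/76403, 156668/76403, 86539/76403]
P' = [39580/76403 -149124/76403 -116435/76403; -149124/76403 730190/76403 577209/76403; -116435/76403 577209/76403 469010/76403]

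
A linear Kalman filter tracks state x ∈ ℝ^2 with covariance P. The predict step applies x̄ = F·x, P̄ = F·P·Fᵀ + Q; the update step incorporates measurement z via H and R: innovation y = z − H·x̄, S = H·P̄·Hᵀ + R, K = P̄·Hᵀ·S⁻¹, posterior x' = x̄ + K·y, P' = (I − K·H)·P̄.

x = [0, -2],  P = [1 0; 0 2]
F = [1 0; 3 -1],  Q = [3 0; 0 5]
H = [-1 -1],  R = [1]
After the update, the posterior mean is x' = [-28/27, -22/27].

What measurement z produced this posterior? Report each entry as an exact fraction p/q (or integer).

z = [2]

x̄ = F·x = [0, 2]
P̄ = F·P·Fᵀ + Q = [4 3; 3 16]
S = H·P̄·Hᵀ + R = [27]
K = P̄·Hᵀ·S⁻¹ = [-7/27; -19/27]
x' − x̄ = [-28/27, -76/27] = K·y
y = (KᵀK)⁻¹·Kᵀ·(x' − x̄) = [4]
z = y + H·x̄ = [4] + [-2] = [2]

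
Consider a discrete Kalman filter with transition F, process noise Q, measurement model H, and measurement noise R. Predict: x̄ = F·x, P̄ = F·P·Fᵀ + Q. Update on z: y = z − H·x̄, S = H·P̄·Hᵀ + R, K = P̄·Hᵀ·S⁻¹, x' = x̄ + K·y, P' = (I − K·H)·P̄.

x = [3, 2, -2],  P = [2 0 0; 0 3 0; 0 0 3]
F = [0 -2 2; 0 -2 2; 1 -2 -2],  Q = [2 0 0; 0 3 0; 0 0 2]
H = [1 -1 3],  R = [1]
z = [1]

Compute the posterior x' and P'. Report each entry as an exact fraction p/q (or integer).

x̄ = F·x = [-8, -8, 3]
P̄ = F·P·Fᵀ + Q = [26 24 0; 24 27 0; 0 0 28]
y = z − H·x̄ = [-8]
S = H·P̄·Hᵀ + R = [258]
K = P̄·Hᵀ·S⁻¹ = [1/129; -1/86; 14/43]
x' = x̄ + K·y = [-1040/129, -340/43, 17/43]
P' = (I − K·H)·P̄ = [3352/129 1033/43 -28/43; 1033/43 2319/86 42/43; -28/43 42/43 28/43]

x' = [-1040/129, -340/43, 17/43]
P' = [3352/129 1033/43 -28/43; 1033/43 2319/86 42/43; -28/43 42/43 28/43]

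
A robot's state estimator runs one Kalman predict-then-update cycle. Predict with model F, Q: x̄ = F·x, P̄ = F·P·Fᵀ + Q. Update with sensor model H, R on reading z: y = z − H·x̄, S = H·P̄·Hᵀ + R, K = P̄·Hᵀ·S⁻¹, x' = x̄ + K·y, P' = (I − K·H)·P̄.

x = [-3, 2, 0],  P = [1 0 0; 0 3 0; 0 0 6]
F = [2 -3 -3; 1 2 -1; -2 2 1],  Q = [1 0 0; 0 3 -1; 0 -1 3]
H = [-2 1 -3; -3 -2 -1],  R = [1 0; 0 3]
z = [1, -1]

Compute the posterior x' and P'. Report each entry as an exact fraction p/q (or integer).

x' = [-60443/10905, 130973/21810, 118181/21810]
P' = [137674/10905 -133772/10905 -135809/10905; -133772/10905 136051/10905 266939/21810; -135809/10905 266939/21810 270983/21810]

x̄ = F·x = [-12, 1, 10]
P̄ = F·P·Fᵀ + Q = [86 2 -40; 2 22 3; -40 3 25]
y = z − H·x̄ = [6, -25]
S = H·P̄·Hᵀ + R = [86 124; 124 686]
K = P̄·Hᵀ·S⁻¹ = [-1693/10905 -3223/10905; 6373/21810 -2837/21810; -1387/10905 3331/21810]
x' = x̄ + K·y = [-60443/10905, 130973/21810, 118181/21810]
P' = (I − K·H)·P̄ = [137674/10905 -133772/10905 -135809/10905; -133772/10905 136051/10905 266939/21810; -135809/10905 266939/21810 270983/21810]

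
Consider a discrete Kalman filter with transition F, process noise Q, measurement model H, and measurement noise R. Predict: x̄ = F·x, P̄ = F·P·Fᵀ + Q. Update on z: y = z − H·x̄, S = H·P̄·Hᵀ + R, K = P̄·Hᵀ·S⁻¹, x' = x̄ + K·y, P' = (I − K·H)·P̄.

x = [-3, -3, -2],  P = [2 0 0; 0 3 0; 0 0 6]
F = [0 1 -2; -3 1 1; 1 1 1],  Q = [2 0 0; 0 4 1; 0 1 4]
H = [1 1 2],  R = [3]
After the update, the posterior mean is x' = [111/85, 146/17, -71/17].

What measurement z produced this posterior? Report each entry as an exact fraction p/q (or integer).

x̄ = F·x = [1, 4, -8]
P̄ = F·P·Fᵀ + Q = [29 -9 -9; -9 31 4; -9 4 15]
S = H·P̄·Hᵀ + R = [85]
K = P̄·Hᵀ·S⁻¹ = [2/85; 6/17; 5/17]
x' − x̄ = [26/85, 78/17, 65/17] = K·y
y = (KᵀK)⁻¹·Kᵀ·(x' − x̄) = [13]
z = y + H·x̄ = [13] + [-11] = [2]

z = [2]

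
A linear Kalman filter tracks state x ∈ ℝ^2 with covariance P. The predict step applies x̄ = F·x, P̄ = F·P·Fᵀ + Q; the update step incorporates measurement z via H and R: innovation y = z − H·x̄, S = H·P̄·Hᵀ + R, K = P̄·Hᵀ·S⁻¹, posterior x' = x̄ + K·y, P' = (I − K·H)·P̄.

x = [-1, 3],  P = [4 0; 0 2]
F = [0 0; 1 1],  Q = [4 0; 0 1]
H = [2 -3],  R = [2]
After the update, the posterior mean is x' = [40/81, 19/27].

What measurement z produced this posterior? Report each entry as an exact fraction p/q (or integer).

z = [-1]

x̄ = F·x = [0, 2]
P̄ = F·P·Fᵀ + Q = [4 0; 0 7]
S = H·P̄·Hᵀ + R = [81]
K = P̄·Hᵀ·S⁻¹ = [8/81; -7/27]
x' − x̄ = [40/81, -35/27] = K·y
y = (KᵀK)⁻¹·Kᵀ·(x' − x̄) = [5]
z = y + H·x̄ = [5] + [-6] = [-1]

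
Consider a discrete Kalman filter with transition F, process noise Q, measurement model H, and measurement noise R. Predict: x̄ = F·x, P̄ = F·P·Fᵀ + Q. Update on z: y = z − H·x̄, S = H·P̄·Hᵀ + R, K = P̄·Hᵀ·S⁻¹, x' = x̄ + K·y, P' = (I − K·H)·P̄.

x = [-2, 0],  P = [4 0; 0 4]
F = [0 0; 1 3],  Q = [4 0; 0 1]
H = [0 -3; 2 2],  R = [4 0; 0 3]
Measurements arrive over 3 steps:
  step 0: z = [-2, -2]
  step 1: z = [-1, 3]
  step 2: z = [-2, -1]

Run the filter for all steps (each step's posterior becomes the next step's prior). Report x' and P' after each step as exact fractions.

step 0: x' = [-9776/7743, 3866/7743], P' = [7100/7743 -2624/7743; -2624/7743 3116/7743]
step 1: x' = [5186744/5664209, 2337055/5664209], P' = [5040260/5664209 -1737152/5664209; -1737152/5664209 2062868/5664209]
step 2: x' = [-1376092952/1318312629, 974954066/1318312629], P' = [3513629500/3954937887 -1206231616/3954937887; -1206231616/3954937887 1432400044/3954937887]

step 0: x̄ = F·x = [0, -2]
step 0: P̄ = F·P·Fᵀ + Q = [4 0; 0 41]
step 0: y = z − H·x̄ = [-8, 2]
step 0: S = H·P̄·Hᵀ + R = [373 -246; -246 183]
step 0: K = P̄·Hᵀ·S⁻¹ = [656/2581 2984/7743; -779/2581 328/7743]
step 0: x' = x̄ + K·y = [-9776/7743, 3866/7743]
step 0: P' = (I − K·H)·P̄ = [7100/7743 -2624/7743; -2624/7743 3116/7743]
step 1: x̄ = F·x = [0, 1822/7743]
step 1: P̄ = F·P·Fᵀ + Q = [4 0; 0 27143/7743]
step 1: y = z − H·x̄ = [-759/2581, 19585/7743]
step 1: S = H·P̄·Hᵀ + R = [91753/2581 -54286/2581; -54286/2581 255689/7743]
step 1: K = P̄·Hᵀ·S⁻¹ = [1302864/5664209 2202072/5664209; -1547151/5664209 217144/5664209]
step 1: x' = x̄ + K·y = [5186744/5664209, 2337055/5664209]
step 1: P' = (I − K·H)·P̄ = [5040260/5664209 -1737152/5664209; -1737152/5664209 2062868/5664209]
step 2: x̄ = F·x = [0, 12197909/5664209]
step 2: P̄ = F·P·Fᵀ + Q = [4 0; 0 18847369/5664209]
step 2: y = z − H·x̄ = [25265309/5664209, -30060027/5664209]
step 2: S = H·P̄·Hᵀ + R = [192283157/5664209 -113084214/5664209; -113084214/5664209 183009447/5664209]
step 2: K = P̄·Hᵀ·S⁻¹ = [301557904/1318312629 1538265256/3954937887; -358100011/1318312629 150778952/3954937887]
step 2: x' = x̄ + K·y = [-1376092952/1318312629, 974954066/1318312629]
step 2: P' = (I − K·H)·P̄ = [3513629500/3954937887 -1206231616/3954937887; -1206231616/3954937887 1432400044/3954937887]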